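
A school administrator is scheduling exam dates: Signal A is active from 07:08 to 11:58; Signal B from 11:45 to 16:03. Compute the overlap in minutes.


Interval A: [428, 718] minutes from midnight
Interval B: [705, 963] minutes from midnight
Overlap start = max(428, 705) = 705
Overlap end = min(718, 963) = 718
Overlap = 718 - 705 = 13 minutes

13


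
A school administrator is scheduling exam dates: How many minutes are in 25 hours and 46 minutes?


Hours: 25
Minutes: 46
Convert hours to minutes: 25 x 60 = 1500
Add remaining minutes: 1500 + 46 = 1546

1546


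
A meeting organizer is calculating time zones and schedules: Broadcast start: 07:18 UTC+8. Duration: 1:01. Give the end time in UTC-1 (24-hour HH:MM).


Start: 07:18 in UTC+8
Step 1 - add duration:
  minutes: 18 + 1 = 19
  hours: 7 + 1 + 0 = 8
  end in UTC+8: 08:19
Step 2 - convert UTC+8 -> UTC-1:
  offset difference: -1 - (8) = -9 hours
  8 + (-9) = -1 -> mod 24 = 23
Result: 23:19 in UTC-1

23:19


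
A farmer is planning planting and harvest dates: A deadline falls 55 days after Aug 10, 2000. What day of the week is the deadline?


Start: 2000-08-10 (Thursday)
Step 1 - find target date: add 55 days
  2000-08-10 + 55 days = 2000-10-04
Step 2 - day of week:
  55 mod 7 = 6
  Thursday + 6 days -> Wednesday
Result: Wednesday (2000-10-04)

Wednesday


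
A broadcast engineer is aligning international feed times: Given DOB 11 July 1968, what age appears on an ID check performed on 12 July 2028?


Birth: 1968-07-11
Reference: 2028-07-12
Year difference: 2028 - 1968 = 60
Has birthday (07-11) occurred by 07-12? Yes
Age in full years: 60

60


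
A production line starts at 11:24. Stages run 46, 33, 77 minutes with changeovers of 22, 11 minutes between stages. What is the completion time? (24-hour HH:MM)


Start: 11:24 = 684 min from midnight
  after task 1 (46 min): 12:10
  after break (22 min): 12:32
  after task 2 (33 min): 13:05
  after break (11 min): 13:16
  after task 3 (77 min): 14:33
Total elapsed: 189 minutes
End time: 14:33

14:33


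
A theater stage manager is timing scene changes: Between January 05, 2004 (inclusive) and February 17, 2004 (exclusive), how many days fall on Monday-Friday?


Start: 2004-01-05 (Monday)
End (exclusive): 2004-02-17 (Tuesday)
Total calendar days: 43
Full weeks: 43 // 7 = 6 -> 30 weekdays
Remaining 1 days starting on Monday:
  Mon(w) -> 1 weekdays
Total business days: 30 + 1 = 31

31


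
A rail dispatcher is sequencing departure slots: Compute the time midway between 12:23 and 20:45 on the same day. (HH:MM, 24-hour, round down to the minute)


Start time: 12:23 = 743 minutes from midnight
End time: 20:45 = 1245 minutes from midnight
Sum: 743 + 1245 = 1988
Midpoint: 1988 / 2 = 994 minutes
Convert: 994 / 60 = 16 hours, 34 minutes
Result: 16:34

16:34


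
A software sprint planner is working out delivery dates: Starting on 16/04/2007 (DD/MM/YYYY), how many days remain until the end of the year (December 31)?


Start: April 16, 2007
End: December 31, 2007
Days left in April: 14
May: 31
June: 30
July: 31
August: 31
... plus remaining months
Sum of remaining months: 245
Total: 14 + 245 = 259

259


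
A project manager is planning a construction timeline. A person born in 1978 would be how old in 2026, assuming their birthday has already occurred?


Birth year: 1978
Current year: 2026
Age = current year - birth year
Age = 2026 - 1978 = 48

48


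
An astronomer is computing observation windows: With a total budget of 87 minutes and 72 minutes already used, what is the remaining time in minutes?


Total budget: 87 minutes
Time used: 72 minutes
Remaining: 87 - 72 = 15 minutes
Percent used: 82.8%
Percent remaining: 17.2%

15


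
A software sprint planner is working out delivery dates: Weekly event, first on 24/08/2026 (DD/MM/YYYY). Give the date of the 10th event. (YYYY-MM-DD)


First occurrence: 2026-08-24 (occurrence 1)
Each occurrence is 7 days after the previous.
Occurrence 10 is 9 weeks after the first.
9 weeks = 63 days
2026-08-24 + 63 days = 2026-10-26

2026-10-26


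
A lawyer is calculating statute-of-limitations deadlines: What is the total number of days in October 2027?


Month: October
Year: 2027
October is a 31-day month
Total: 31 days

31


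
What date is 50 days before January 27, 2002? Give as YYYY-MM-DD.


Start: 2002-01-27
Subtracting 50 days
Days already passed in January: 27
After going back through January: 23 more days to subtract
December 2001 has 31 days, need 23
Result: 2001-12-08

2001-12-08


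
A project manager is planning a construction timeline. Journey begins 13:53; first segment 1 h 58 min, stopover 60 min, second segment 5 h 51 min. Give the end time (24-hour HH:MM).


Depart: 13:53
Leg 1: +118 min -> 15:51
Layover: +60 min -> 16:51
Leg 2: +351 min -> 22:42
Total travel: 529 minutes = 8h 49m
Arrival: 22:42

22:42


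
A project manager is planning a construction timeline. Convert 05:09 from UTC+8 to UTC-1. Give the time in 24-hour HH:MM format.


Local time: 05:09 at UTC+8 (offset 8h)
Target zone: UTC-1 (offset -1h)
Difference: -1 - (8) = -9 hours
Calculation: 5 + (-9) = -4
Wraparound: (-4) mod 24 = 20
Result: 20:09

20:09


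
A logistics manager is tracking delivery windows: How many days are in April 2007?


Month: April
Year: 2007
April is a 30-day month
Total: 30 days

30


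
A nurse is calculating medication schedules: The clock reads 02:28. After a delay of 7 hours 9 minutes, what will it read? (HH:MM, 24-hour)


Start time: 02:28
Adding: 7 hours 9 minutes
Minutes: 28 + 9 = 37
Hours: 2 + 7 + 0 = 9
Result: 09:37

09:37


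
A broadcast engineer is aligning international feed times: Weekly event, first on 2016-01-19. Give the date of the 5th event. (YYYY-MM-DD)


First occurrence: 2016-01-19 (occurrence 1)
Each occurrence is 7 days after the previous.
Occurrence 5 is 4 weeks after the first.
4 weeks = 28 days
2016-01-19 + 28 days = 2016-02-16

2016-02-16


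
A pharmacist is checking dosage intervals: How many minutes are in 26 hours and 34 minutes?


Hours: 26
Extra minutes: 34
Minutes per hour: 60
Hours to minutes: 26 x 60 = 1560
Total: 1560 + 34 = 1594

1594


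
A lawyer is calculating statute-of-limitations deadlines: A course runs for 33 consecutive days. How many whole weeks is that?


Total days: 33
Days per week: 7
Division: 33 / 7 = 4 remainder 5
Complete weeks: 4
Remaining days: 5

4


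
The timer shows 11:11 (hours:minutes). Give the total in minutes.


Hours: 11
Minutes: 11
Convert hours to minutes: 11 x 60 = 660
Add remaining minutes: 660 + 11 = 671

671


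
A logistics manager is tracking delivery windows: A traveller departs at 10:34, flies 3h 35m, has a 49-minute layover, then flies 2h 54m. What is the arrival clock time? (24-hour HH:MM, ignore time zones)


Depart: 10:34
Leg 1: +215 min -> 14:09
Layover: +49 min -> 14:58
Leg 2: +174 min -> 17:52
Total travel: 438 minutes = 7h 18m
Arrival: 17:52

17:52


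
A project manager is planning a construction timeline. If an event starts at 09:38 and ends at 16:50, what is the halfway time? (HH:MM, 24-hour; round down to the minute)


Start time: 09:38 = 578 minutes from midnight
End time: 16:50 = 1010 minutes from midnight
Sum: 578 + 1010 = 1588
Midpoint: 1588 / 2 = 794 minutes
Convert: 794 / 60 = 13 hours, 14 minutes
Result: 13:14

13:14


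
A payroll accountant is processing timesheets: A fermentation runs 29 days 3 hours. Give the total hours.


Days: 29
Extra hours: 3
Hours per day: 24
Days to hours: 29 x 24 = 696
Total: 696 + 3 = 699

699


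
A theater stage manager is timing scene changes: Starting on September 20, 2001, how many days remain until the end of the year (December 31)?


Start: September 20, 2001
End: December 31, 2001
Days left in September: 10
October: 31
November: 30
December: 31
Sum of remaining months: 92
Total: 10 + 92 = 102

102


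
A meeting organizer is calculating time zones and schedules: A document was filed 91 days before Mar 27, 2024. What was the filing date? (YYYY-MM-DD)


Start: 2024-03-27
Subtracting 91 days
Days already passed in March: 27
After going back through March: 64 more days to subtract
February 2024: 29 days, 35 remaining
January 2024: 31 days, 4 remaining
December 2023 has 31 days, need 4
Result: 2023-12-27

2023-12-27


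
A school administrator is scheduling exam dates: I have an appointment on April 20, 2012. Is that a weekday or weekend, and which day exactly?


Date: 2012-04-20
January 1, 2012 is a Sunday
Day of year: 111
Offset from Jan 1: 110 days
110 mod 7 = 5
Result: Friday

Friday


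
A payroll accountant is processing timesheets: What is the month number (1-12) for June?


Calendar month order:
5. May
6. June <--
7. July
June is month number 6

6


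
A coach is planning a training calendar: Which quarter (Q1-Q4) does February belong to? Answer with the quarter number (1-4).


Month: February (month 2)
Q1: January-March (months 1-3)
Q2: April-June (months 4-6)
Q3: July-September (months 7-9)
Q4: October-December (months 10-12)
Month 2 falls in Q1

1


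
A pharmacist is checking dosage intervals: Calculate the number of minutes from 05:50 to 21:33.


Start time: 05:50 = 350 minutes from midnight
End time: 21:33 = 1293 minutes from midnight
Difference: 1293 - 350 = 943 minutes
That is 15 hours and 43 minutes

943


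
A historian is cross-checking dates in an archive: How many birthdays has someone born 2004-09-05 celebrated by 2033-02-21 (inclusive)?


Birth: 2004-09-05
Reference: 2033-02-21
Year difference: 2033 - 2004 = 29
Has birthday (09-05) occurred by 02-21? No
Birthday not yet reached this year -> subtract 1
Age in full years: 28

28


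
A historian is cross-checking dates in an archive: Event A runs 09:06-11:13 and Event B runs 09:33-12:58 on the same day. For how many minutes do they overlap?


Interval A: [546, 673] minutes from midnight
Interval B: [573, 778] minutes from midnight
Overlap start = max(546, 573) = 573
Overlap end = min(673, 778) = 673
Overlap = 673 - 573 = 100 minutes

100


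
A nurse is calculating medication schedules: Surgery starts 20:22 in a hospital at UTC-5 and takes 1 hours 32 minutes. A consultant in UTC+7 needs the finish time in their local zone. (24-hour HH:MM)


Start: 20:22 in UTC-5
Step 1 - add duration:
  minutes: 22 + 32 = 54
  hours: 20 + 1 + 0 = 21
  end in UTC-5: 21:54
Step 2 - convert UTC-5 -> UTC+7:
  offset difference: 7 - (-5) = 12 hours
  21 + (12) = 33 -> mod 24 = 9
Result: 09:54 in UTC+7

09:54


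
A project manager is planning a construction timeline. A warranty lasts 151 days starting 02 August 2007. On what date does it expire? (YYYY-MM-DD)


Start: 2007-08-02
Adding 151 days
Days remaining in August: 29
After August: 122 days still to add
September 2007: 30 days, 92 remaining
October 2007: 31 days, 61 remaining
November 2007: 30 days, 31 remaining
December 2007 has 31 days, need 31
Result: 2007-12-31

2007-12-31


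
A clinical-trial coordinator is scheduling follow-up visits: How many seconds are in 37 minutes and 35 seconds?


Minutes: 37
Seconds: 35
Convert minutes to seconds: 37 x 60 = 2220
Add remaining seconds: 2220 + 35 = 2255

2255


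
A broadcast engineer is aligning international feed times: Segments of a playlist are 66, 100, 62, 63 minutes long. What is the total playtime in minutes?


Durations: 66, 100, 62, 63
Running sum: 66
+ 100 = 166
+ 62 = 228
+ 63 = 291
Total duration: 291 minutes
That is 4 hours and 51 minutes

291


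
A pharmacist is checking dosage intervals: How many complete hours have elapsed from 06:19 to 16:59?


Start: 06:19
End: 16:59
Hour difference: 16 - 6 = 10 hours
Minute difference: 59 - 19 = 40 minutes
Total minutes: 640
Complete hours: 640 / 60 = 10 (remainder 40)

10


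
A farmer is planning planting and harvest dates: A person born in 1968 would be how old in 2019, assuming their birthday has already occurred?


Birth year: 1968
Current year: 2019
Age = current year - birth year
Age = 2019 - 1968 = 51

51


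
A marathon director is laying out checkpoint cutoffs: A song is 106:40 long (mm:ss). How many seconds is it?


Minutes: 106
Extra seconds: 40
Seconds per minute: 60
Minutes to seconds: 106 x 60 = 6360
Total: 6360 + 40 = 6400

6400


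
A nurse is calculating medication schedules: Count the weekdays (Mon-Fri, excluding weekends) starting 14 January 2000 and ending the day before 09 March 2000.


Start: 2000-01-14 (Friday)
End (exclusive): 2000-03-09 (Thursday)
Total calendar days: 55
Full weeks: 55 // 7 = 7 -> 35 weekdays
Remaining 6 days starting on Friday:
  Fri(w), Sat(-), Sun(-), Mon(w), Tue(w), Wed(w) -> 4 weekdays
Total business days: 35 + 4 = 39

39


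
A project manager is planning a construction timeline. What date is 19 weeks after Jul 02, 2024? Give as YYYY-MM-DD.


Start: 2024-07-02
Weeks to add: 19
Convert to days: 19 x 7 = 133 days
Add 133 days to 2024-07-02
Result: 2024-11-12

2024-11-12


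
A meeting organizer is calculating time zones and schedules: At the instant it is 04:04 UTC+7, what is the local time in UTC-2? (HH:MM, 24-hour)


Local time: 04:04 at UTC+7 (offset 7h)
Target zone: UTC-2 (offset -2h)
Difference: -2 - (7) = -9 hours
Calculation: 4 + (-9) = -5
Wraparound: (-5) mod 24 = 19
Result: 19:04

19:04


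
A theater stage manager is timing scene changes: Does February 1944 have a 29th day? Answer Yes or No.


Year: 1944
Divisible by 4? 1944 / 4 = 486.0 -> Yes
Divisible by 100? 1944 / 100 = 19.44 -> No
Divisible by 4 but not 100, so it IS a leap year

Yes


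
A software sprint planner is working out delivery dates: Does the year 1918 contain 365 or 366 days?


Year: 1918
Check leap year rules:
Divisible by 4? No
1918 is not a leap year
Days: 365

365


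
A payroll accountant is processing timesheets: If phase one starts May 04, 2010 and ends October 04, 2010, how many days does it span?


Start date: 2010-05-04
End date: 2010-10-04
May 2010: +28 days
Jun 2010: +30 days
Jul 2010: +31 days
... (3 more months)
Total: 153 days

153


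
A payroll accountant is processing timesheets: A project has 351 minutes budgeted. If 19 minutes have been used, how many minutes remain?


Total budget: 351 minutes
Time used: 19 minutes
Remaining: 351 - 19 = 332 minutes
Percent used: 5.4%
Percent remaining: 94.6%

332


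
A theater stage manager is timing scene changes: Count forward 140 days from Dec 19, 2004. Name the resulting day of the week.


Start: 2004-12-19 (Sunday)
Step 1 - find target date: add 140 days
  2004-12-19 + 140 days = 2005-05-08
Step 2 - day of week:
  140 mod 7 = 0
  Sunday + 0 days -> Sunday
Result: Sunday (2005-05-08)

Sunday


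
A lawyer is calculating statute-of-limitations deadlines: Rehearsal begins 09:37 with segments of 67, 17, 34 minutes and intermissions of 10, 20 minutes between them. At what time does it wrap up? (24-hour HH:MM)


Start: 09:37 = 577 min from midnight
  after task 1 (67 min): 10:44
  after break (10 min): 10:54
  after task 2 (17 min): 11:11
  after break (20 min): 11:31
  after task 3 (34 min): 12:05
Total elapsed: 148 minutes
End time: 12:05

12:05


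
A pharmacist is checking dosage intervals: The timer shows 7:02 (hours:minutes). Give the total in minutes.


Hours: 7
Minutes: 2
Convert hours to minutes: 7 x 60 = 420
Add remaining minutes: 420 + 2 = 422

422


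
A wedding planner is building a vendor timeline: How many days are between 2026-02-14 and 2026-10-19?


Start date: 2026-02-14
End date: 2026-10-19
Feb 2026: +15 days
Mar 2026: +31 days
Apr 2026: +30 days
... (6 more months)
Total: 247 days

247


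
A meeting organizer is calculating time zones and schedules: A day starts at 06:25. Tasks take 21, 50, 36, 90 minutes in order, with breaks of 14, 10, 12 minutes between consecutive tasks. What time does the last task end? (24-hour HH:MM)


Start: 06:25 = 385 min from midnight
  after task 1 (21 min): 06:46
  after break (14 min): 07:00
  after task 2 (50 min): 07:50
  after break (10 min): 08:00
  after task 3 (36 min): 08:36
  after break (12 min): 08:48
  after task 4 (90 min): 10:18
Total elapsed: 233 minutes
End time: 10:18

10:18


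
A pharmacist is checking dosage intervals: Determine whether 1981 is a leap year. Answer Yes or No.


Year: 1981
Divisible by 4? 1981 / 4 = 495.25 -> No
Not divisible by 4, so NOT a leap year

No


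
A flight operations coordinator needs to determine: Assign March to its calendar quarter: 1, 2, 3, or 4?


Month: March (month 3)
Q1: January-March (months 1-3)
Q2: April-June (months 4-6)
Q3: July-September (months 7-9)
Q4: October-December (months 10-12)
Month 3 falls in Q1

1


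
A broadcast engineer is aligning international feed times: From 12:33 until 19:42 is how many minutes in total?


Start time: 12:33 = 753 minutes from midnight
End time: 19:42 = 1182 minutes from midnight
Difference: 1182 - 753 = 429 minutes
That is 7 hours and 9 minutes

429


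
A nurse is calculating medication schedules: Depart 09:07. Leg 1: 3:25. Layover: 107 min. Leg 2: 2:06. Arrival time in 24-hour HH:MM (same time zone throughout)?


Depart: 09:07
Leg 1: +205 min -> 12:32
Layover: +107 min -> 14:19
Leg 2: +126 min -> 16:25
Total travel: 438 minutes = 7h 18m
Arrival: 16:25

16:25


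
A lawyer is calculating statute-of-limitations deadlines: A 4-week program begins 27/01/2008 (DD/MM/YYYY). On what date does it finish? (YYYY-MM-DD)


Start: 2008-01-27
Weeks to add: 4
Convert to days: 4 x 7 = 28 days
Add 28 days to 2008-01-27
Result: 2008-02-24

2008-02-24


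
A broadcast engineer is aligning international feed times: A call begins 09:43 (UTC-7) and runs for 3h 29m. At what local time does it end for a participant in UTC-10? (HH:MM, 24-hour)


Start: 09:43 in UTC-7
Step 1 - add duration:
  minutes: 43 + 29 = 72 (carry 1h)
  hours: 9 + 3 + 1 = 13
  end in UTC-7: 13:12
Step 2 - convert UTC-7 -> UTC-10:
  offset difference: -10 - (-7) = -3 hours
  13 + (-3) = 10 -> mod 24 = 10
Result: 10:12 in UTC-10

10:12


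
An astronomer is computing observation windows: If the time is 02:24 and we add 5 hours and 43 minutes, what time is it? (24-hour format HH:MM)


Start time: 02:24
Adding: 5 hours 43 minutes
Minutes: 24 + 43 = 67
Minute overflow: 67 >= 60, so carry 1 hour, minutes = 7
Hours: 2 + 5 + 1 = 8
Result: 08:07

08:07


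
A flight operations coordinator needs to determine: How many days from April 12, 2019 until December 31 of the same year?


Start: April 12, 2019
End: December 31, 2019
Days left in April: 18
May: 31
June: 30
July: 31
August: 31
... plus remaining months
Sum of remaining months: 245
Total: 18 + 245 = 263

263


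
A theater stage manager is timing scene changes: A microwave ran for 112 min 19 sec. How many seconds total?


Minutes: 112
Extra seconds: 19
Seconds per minute: 60
Minutes to seconds: 112 x 60 = 6720
Total: 6720 + 19 = 6739

6739


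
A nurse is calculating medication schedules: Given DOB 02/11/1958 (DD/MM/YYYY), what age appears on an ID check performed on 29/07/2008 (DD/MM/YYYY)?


Birth: 1958-11-02
Reference: 2008-07-29
Year difference: 2008 - 1958 = 50
Has birthday (11-02) occurred by 07-29? No
Birthday not yet reached this year -> subtract 1
Age in full years: 49

49


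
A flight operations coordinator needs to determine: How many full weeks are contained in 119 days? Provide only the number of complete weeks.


Total days: 119
Days per week: 7
Division: 119 / 7 = 17 remainder 0
Complete weeks: 17
Remaining days: 0

17


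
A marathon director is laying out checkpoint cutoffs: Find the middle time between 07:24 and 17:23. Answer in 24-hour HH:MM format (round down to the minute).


Start time: 07:24 = 444 minutes from midnight
End time: 17:23 = 1043 minutes from midnight
Sum: 444 + 1043 = 1487
Midpoint: 1487 / 2 = 743 minutes
Convert: 743 / 60 = 12 hours, 23 minutes
Result: 12:23

12:23


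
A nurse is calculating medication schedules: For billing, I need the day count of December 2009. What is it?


Month: December
Year: 2009
December is a 31-day month
Total: 31 days

31


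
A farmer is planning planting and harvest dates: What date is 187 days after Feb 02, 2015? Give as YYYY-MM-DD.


Start: 2015-02-02
Adding 187 days
Days remaining in February: 26
After February: 161 days still to add
March 2015: 31 days, 130 remaining
April 2015: 30 days, 100 remaining
May 2015: 31 days, 69 remaining
June 2015: 30 days, 39 remaining
Result: 2015-08-08

2015-08-08


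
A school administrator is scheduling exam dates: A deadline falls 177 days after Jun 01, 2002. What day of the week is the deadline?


Start: 2002-06-01 (Saturday)
Step 1 - find target date: add 177 days
  2002-06-01 + 177 days = 2002-11-25
Step 2 - day of week:
  177 mod 7 = 2
  Saturday + 2 days -> Monday
Result: Monday (2002-11-25)

Monday


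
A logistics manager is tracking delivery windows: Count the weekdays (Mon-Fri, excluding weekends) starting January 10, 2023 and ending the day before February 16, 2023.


Start: 2023-01-10 (Tuesday)
End (exclusive): 2023-02-16 (Thursday)
Total calendar days: 37
Full weeks: 37 // 7 = 5 -> 25 weekdays
Remaining 2 days starting on Tuesday:
  Tue(w), Wed(w) -> 2 weekdays
Total business days: 25 + 2 = 27

27


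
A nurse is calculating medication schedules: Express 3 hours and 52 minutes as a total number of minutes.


Hours: 3
Extra minutes: 52
Minutes per hour: 60
Hours to minutes: 3 x 60 = 180
Total: 180 + 52 = 232

232


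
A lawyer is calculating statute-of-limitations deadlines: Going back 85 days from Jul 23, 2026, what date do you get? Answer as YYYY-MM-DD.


Start: 2026-07-23
Subtracting 85 days
Days already passed in July: 23
After going back through July: 62 more days to subtract
June 2026: 30 days, 32 remaining
May 2026: 31 days, 1 remaining
April 2026 has 30 days, need 1
Result: 2026-04-29

2026-04-29


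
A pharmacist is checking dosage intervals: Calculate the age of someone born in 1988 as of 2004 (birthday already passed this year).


Birth year: 1988
Current year: 2004
Age = current year - birth year
Age = 2004 - 1988 = 16

16


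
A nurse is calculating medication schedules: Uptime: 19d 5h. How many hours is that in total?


Days: 19
Extra hours: 5
Hours per day: 24
Days to hours: 19 x 24 = 456
Total: 456 + 5 = 461

461


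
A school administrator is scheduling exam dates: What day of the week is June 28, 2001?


Date: 2001-06-28
January 1, 2001 is a Monday
Day of year: 179
Offset from Jan 1: 178 days
178 mod 7 = 3
Result: Thursday

Thursday


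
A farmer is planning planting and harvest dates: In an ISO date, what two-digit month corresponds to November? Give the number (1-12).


Calendar month order:
10. October
11. November <--
12. December
November is month number 11

11


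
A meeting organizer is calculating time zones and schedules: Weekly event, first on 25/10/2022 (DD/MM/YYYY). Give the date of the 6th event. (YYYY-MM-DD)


First occurrence: 2022-10-25 (occurrence 1)
Each occurrence is 7 days after the previous.
Occurrence 6 is 5 weeks after the first.
5 weeks = 35 days
2022-10-25 + 35 days = 2022-11-29

2022-11-29


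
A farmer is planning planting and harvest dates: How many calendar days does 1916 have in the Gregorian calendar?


Year: 1916
Check leap year rules:
Divisible by 4? Yes
Divisible by 100? No
1916 is a leap year
Days: 366

366


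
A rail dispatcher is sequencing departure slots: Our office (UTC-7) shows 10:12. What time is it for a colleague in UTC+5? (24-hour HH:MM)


Local time: 10:12 at UTC-7 (offset -7h)
Target zone: UTC+5 (offset 5h)
Difference: 5 - (-7) = 12 hours
Calculation: 10 + (12) = 22
Result: 22:12

22:12


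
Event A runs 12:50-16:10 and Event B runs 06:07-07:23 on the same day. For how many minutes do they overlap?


Interval A: [770, 970] minutes from midnight
Interval B: [367, 443] minutes from midnight
Overlap start = max(770, 367) = 770
Overlap end = min(970, 443) = 443
End <= start, so the intervals do not overlap: 0 minutes

0


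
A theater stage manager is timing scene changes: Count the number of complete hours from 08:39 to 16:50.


Start: 08:39
End: 16:50
Hour difference: 16 - 8 = 8 hours
Minute difference: 50 - 39 = 11 minutes
Total minutes: 491
Complete hours: 491 / 60 = 8 (remainder 11)

8


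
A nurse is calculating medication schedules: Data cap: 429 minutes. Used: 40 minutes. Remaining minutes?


Total budget: 429 minutes
Time used: 40 minutes
Remaining: 429 - 40 = 389 minutes
Percent used: 9.3%
Percent remaining: 90.7%

389


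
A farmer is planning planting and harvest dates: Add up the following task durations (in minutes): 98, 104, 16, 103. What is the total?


Durations: 98, 104, 16, 103
Running sum: 98
+ 104 = 202
+ 16 = 218
+ 103 = 321
Total duration: 321 minutes
That is 5 hours and 21 minutes

321


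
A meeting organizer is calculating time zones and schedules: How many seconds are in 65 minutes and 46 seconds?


Minutes: 65
Seconds: 46
Convert minutes to seconds: 65 x 60 = 3900
Add remaining seconds: 3900 + 46 = 3946

3946


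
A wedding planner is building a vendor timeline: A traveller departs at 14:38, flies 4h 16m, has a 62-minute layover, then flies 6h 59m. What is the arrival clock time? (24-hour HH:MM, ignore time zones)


Depart: 14:38
Leg 1: +256 min -> 18:54
Layover: +62 min -> 19:56
Leg 2: +419 min -> 02:55
Total travel: 737 minutes = 12h 17m
Arrival: 02:55

02:55


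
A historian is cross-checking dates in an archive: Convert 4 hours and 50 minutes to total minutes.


Hours: 4
Minutes: 50
Convert hours to minutes: 4 x 60 = 240
Add remaining minutes: 240 + 50 = 290

290


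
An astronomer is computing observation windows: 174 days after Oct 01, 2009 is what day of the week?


Start: 2009-10-01 (Thursday)
Step 1 - find target date: add 174 days
  2009-10-01 + 174 days = 2010-03-24
Step 2 - day of week:
  174 mod 7 = 6
  Thursday + 6 days -> Wednesday
Result: Wednesday (2010-03-24)

Wednesday


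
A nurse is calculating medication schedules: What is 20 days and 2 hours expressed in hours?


Days: 20
Extra hours: 2
Hours per day: 24
Days to hours: 20 x 24 = 480
Total: 480 + 2 = 482

482


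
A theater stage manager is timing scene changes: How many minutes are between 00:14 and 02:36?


Start time: 00:14 = 14 minutes from midnight
End time: 02:36 = 156 minutes from midnight
Difference: 156 - 14 = 142 minutes
That is 2 hours and 22 minutes

142


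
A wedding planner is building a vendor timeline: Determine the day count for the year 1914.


Year: 1914
Check leap year rules:
Divisible by 4? No
1914 is not a leap year
Days: 365

365


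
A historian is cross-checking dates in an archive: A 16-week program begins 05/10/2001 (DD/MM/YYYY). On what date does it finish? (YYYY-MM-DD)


Start: 2001-10-05
Weeks to add: 16
Convert to days: 16 x 7 = 112 days
Add 112 days to 2001-10-05
Result: 2002-01-25

2002-01-25


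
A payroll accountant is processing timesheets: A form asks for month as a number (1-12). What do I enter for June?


Calendar month order:
5. May
6. June <--
7. July
June is month number 6

6


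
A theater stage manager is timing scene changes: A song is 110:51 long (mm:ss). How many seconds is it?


Minutes: 110
Extra seconds: 51
Seconds per minute: 60
Minutes to seconds: 110 x 60 = 6600
Total: 6600 + 51 = 6651

6651


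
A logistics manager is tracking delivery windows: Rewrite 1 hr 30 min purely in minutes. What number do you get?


Hours: 1
Extra minutes: 30
Minutes per hour: 60
Hours to minutes: 1 x 60 = 60
Total: 60 + 30 = 90

90


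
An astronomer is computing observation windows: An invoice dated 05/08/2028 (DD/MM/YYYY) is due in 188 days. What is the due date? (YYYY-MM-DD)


Start: 2028-08-05
Adding 188 days
Days remaining in August: 26
After August: 162 days still to add
September 2028: 30 days, 132 remaining
October 2028: 31 days, 101 remaining
November 2028: 30 days, 71 remaining
December 2028: 31 days, 40 remaining
Result: 2029-02-09

2029-02-09


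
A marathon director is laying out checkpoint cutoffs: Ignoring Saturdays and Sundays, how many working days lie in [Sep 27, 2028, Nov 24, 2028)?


Start: 2028-09-27 (Wednesday)
End (exclusive): 2028-11-24 (Friday)
Total calendar days: 58
Full weeks: 58 // 7 = 8 -> 40 weekdays
Remaining 2 days starting on Wednesday:
  Wed(w), Thu(w) -> 2 weekdays
Total business days: 40 + 2 = 42

42


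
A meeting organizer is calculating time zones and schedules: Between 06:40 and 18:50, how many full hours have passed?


Start: 06:40
End: 18:50
Hour difference: 18 - 6 = 12 hours
Minute difference: 50 - 40 = 10 minutes
Total minutes: 730
Complete hours: 730 / 60 = 12 (remainder 10)

12


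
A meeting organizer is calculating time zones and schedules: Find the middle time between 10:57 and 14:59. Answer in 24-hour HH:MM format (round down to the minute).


Start time: 10:57 = 657 minutes from midnight
End time: 14:59 = 899 minutes from midnight
Sum: 657 + 899 = 1556
Midpoint: 1556 / 2 = 778 minutes
Convert: 778 / 60 = 12 hours, 58 minutes
Result: 12:58

12:58


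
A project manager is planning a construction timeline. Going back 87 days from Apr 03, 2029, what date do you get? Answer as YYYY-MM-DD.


Start: 2029-04-03
Subtracting 87 days
Days already passed in April: 3
After going back through April: 84 more days to subtract
March 2029: 31 days, 53 remaining
February 2029: 28 days, 25 remaining
January 2029 has 31 days, need 25
Result: 2029-01-06

2029-01-06


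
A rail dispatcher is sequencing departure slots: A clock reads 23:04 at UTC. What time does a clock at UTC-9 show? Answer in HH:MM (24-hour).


Local time: 23:04 at UTC (offset 0h)
Target zone: UTC-9 (offset -9h)
Difference: -9 - (0) = -9 hours
Calculation: 23 + (-9) = 14
Result: 14:04

14:04


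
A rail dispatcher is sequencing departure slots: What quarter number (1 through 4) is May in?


Month: May (month 5)
Q1: January-March (months 1-3)
Q2: April-June (months 4-6)
Q3: July-September (months 7-9)
Q4: October-December (months 10-12)
Month 5 falls in Q2

2


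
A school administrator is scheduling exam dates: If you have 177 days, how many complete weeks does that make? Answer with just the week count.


Total days: 177
Days per week: 7
Division: 177 / 7 = 25 remainder 2
Complete weeks: 25
Remaining days: 2

25


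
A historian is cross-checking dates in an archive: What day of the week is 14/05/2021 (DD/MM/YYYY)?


Date: 2021-05-14
January 1, 2021 is a Friday
Day of year: 134
Offset from Jan 1: 133 days
133 mod 7 = 0
Result: Friday

Friday


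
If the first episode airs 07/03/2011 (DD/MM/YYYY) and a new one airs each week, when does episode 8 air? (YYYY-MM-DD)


First occurrence: 2011-03-07 (occurrence 1)
Each occurrence is 7 days after the previous.
Occurrence 8 is 7 weeks after the first.
7 weeks = 49 days
2011-03-07 + 49 days = 2011-04-25

2011-04-25


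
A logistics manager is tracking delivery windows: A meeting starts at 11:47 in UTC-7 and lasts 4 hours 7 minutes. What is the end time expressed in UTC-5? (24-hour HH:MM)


Start: 11:47 in UTC-7
Step 1 - add duration:
  minutes: 47 + 7 = 54
  hours: 11 + 4 + 0 = 15
  end in UTC-7: 15:54
Step 2 - convert UTC-7 -> UTC-5:
  offset difference: -5 - (-7) = 2 hours
  15 + (2) = 17 -> mod 24 = 17
Result: 17:54 in UTC-5

17:54


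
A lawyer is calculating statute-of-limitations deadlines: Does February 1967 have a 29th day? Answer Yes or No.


Year: 1967
Divisible by 4? 1967 / 4 = 491.75 -> No
Not divisible by 4, so NOT a leap year

No


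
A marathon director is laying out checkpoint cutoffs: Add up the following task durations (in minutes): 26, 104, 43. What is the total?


Durations: 26, 104, 43
Running sum: 26
+ 104 = 130
+ 43 = 173
Total duration: 173 minutes
That is 2 hours and 53 minutes

173


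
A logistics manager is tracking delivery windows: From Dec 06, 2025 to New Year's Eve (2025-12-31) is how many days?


Start: December 06, 2025
End: December 31, 2025
Days left in December: 25
Total: 25 days

25


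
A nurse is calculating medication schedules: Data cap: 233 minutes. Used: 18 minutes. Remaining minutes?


Total budget: 233 minutes
Time used: 18 minutes
Remaining: 233 - 18 = 215 minutes
Percent used: 7.7%
Percent remaining: 92.3%

215


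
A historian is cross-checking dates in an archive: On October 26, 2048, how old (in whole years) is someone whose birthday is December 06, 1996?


Birth: 1996-12-06
Reference: 2048-10-26
Year difference: 2048 - 1996 = 52
Has birthday (12-06) occurred by 10-26? No
Birthday not yet reached this year -> subtract 1
Age in full years: 51

51


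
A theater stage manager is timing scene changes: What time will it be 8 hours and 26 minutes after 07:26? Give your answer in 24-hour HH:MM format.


Start time: 07:26
Adding: 8 hours 26 minutes
Minutes: 26 + 26 = 52
Hours: 7 + 8 + 0 = 15
Result: 15:52

15:52


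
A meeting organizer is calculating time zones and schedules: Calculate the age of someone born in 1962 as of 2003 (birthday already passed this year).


Birth year: 1962
Current year: 2003
Age = current year - birth year
Age = 2003 - 1962 = 41

41


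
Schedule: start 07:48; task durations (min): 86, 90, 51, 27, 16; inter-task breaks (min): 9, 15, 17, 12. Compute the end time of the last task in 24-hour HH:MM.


Start: 07:48 = 468 min from midnight
  after task 1 (86 min): 09:14
  after break (9 min): 09:23
  after task 2 (90 min): 10:53
  after break (15 min): 11:08
  after task 3 (51 min): 11:59
  after break (17 min): 12:16
  after task 4 (27 min): 12:43
  after break (12 min): 12:55
  after task 5 (16 min): 13:11
Total elapsed: 323 minutes
End time: 13:11

13:11


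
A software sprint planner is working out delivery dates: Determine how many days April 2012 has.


Month: April
Year: 2012
April is a 30-day month
Total: 30 days

30


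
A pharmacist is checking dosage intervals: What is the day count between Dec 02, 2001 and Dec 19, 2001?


Start date: 2001-12-02
End date: 2001-12-19
Dec 2001: +17 days
Total: 17 days

17


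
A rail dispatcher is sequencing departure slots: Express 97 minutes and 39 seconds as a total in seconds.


Minutes: 97
Seconds: 39
Convert minutes to seconds: 97 x 60 = 5820
Add remaining seconds: 5820 + 39 = 5859

5859


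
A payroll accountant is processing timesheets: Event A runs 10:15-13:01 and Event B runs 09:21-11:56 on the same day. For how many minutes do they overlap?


Interval A: [615, 781] minutes from midnight
Interval B: [561, 716] minutes from midnight
Overlap start = max(615, 561) = 615
Overlap end = min(781, 716) = 716
Overlap = 716 - 615 = 101 minutes

101


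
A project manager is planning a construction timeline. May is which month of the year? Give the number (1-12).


Calendar month order:
4. April
5. May <--
6. June
May is month number 5

5


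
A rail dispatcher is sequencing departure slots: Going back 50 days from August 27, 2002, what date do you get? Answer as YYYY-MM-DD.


Start: 2002-08-27
Subtracting 50 days
Days already passed in August: 27
After going back through August: 23 more days to subtract
July 2002 has 31 days, need 23
Result: 2002-07-08

2002-07-08


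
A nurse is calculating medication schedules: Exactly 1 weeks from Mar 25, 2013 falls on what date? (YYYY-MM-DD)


Start: 2013-03-25
Weeks to add: 1
Convert to days: 1 x 7 = 7 days
Add 7 days to 2013-03-25
Result: 2013-04-01

2013-04-01


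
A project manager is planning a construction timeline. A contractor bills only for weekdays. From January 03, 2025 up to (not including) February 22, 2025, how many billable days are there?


Start: 2025-01-03 (Friday)
End (exclusive): 2025-02-22 (Saturday)
Total calendar days: 50
Full weeks: 50 // 7 = 7 -> 35 weekdays
Remaining 1 days starting on Friday:
  Fri(w) -> 1 weekdays
Total business days: 35 + 1 = 36

36


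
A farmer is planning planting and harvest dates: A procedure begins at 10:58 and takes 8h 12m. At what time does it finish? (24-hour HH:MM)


Start time: 10:58
Adding: 8 hours 12 minutes
Minutes: 58 + 12 = 70
Minute overflow: 70 >= 60, so carry 1 hour, minutes = 10
Hours: 10 + 8 + 1 = 19
Result: 19:10

19:10


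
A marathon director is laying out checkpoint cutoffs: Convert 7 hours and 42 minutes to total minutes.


Hours: 7
Minutes: 42
Convert hours to minutes: 7 x 60 = 420
Add remaining minutes: 420 + 42 = 462

462


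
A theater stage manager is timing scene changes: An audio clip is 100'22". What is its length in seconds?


Minutes: 100
Seconds: 22
Convert minutes to seconds: 100 x 60 = 6000
Add remaining seconds: 6000 + 22 = 6022

6022


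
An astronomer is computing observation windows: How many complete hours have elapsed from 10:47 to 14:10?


Start: 10:47
End: 14:10
Hour difference: 14 - 10 = 4 hours
Minute difference: 10 - 47 = -37 minutes
Total minutes: 203
Complete hours: 203 / 60 = 3 (remainder 23)

3


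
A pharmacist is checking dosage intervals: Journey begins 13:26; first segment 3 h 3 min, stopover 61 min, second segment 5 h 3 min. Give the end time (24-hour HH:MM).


Depart: 13:26
Leg 1: +183 min -> 16:29
Layover: +61 min -> 17:30
Leg 2: +303 min -> 22:33
Total travel: 547 minutes = 9h 7m
Arrival: 22:33

22:33


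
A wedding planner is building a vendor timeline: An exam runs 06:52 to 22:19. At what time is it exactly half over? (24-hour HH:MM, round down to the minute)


Start time: 06:52 = 412 minutes from midnight
End time: 22:19 = 1339 minutes from midnight
Sum: 412 + 1339 = 1751
Midpoint: 1751 / 2 = 875 minutes
Convert: 875 / 60 = 14 hours, 35 minutes
Result: 14:35

14:35


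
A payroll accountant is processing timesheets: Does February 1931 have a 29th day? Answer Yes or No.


Year: 1931
Divisible by 4? 1931 / 4 = 482.75 -> No
Not divisible by 4, so NOT a leap year

No


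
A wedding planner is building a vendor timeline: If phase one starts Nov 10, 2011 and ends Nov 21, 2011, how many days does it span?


Start date: 2011-11-10
End date: 2011-11-21
Nov 2011: +11 days
Total: 11 days

11


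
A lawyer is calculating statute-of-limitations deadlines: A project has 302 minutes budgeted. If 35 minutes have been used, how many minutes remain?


Total budget: 302 minutes
Time used: 35 minutes
Remaining: 302 - 35 = 267 minutes
Percent used: 11.6%
Percent remaining: 88.4%

267


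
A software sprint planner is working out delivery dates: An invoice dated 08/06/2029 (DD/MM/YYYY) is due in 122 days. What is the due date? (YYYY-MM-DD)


Start: 2029-06-08
Adding 122 days
Days remaining in June: 22
After June: 100 days still to add
July 2029: 31 days, 69 remaining
August 2029: 31 days, 38 remaining
September 2029: 30 days, 8 remaining
October 2029 has 31 days, need 8
Result: 2029-10-08

2029-10-08


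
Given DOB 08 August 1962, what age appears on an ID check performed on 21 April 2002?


Birth: 1962-08-08
Reference: 2002-04-21
Year difference: 2002 - 1962 = 40
Has birthday (08-08) occurred by 04-21? No
Birthday not yet reached this year -> subtract 1
Age in full years: 39

39


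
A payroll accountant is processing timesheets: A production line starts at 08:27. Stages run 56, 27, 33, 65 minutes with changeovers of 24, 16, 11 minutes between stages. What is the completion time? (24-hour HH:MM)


Start: 08:27 = 507 min from midnight
  after task 1 (56 min): 09:23
  after break (24 min): 09:47
  after task 2 (27 min): 10:14
  after break (16 min): 10:30
  after task 3 (33 min): 11:03
  after break (11 min): 11:14
  after task 4 (65 min): 12:19
Total elapsed: 232 minutes
End time: 12:19

12:19


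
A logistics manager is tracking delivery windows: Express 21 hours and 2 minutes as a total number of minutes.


Hours: 21
Extra minutes: 2
Minutes per hour: 60
Hours to minutes: 21 x 60 = 1260
Total: 1260 + 2 = 1262

1262
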